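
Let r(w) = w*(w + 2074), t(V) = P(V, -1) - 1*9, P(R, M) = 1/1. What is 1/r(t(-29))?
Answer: -1/16528 ≈ -6.0503e-5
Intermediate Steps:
P(R, M) = 1
t(V) = -8 (t(V) = 1 - 1*9 = 1 - 9 = -8)
r(w) = w*(2074 + w)
1/r(t(-29)) = 1/(-8*(2074 - 8)) = 1/(-8*2066) = 1/(-16528) = -1/16528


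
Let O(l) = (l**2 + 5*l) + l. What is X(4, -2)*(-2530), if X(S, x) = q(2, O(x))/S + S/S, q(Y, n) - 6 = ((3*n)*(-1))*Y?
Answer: -36685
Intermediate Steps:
O(l) = l**2 + 6*l
q(Y, n) = 6 - 3*Y*n (q(Y, n) = 6 + ((3*n)*(-1))*Y = 6 + (-3*n)*Y = 6 - 3*Y*n)
X(S, x) = 1 + (6 - 6*x*(6 + x))/S (X(S, x) = (6 - 3*2*x*(6 + x))/S + S/S = (6 - 6*x*(6 + x))/S + 1 = 1 + (6 - 6*x*(6 + x))/S)
X(4, -2)*(-2530) = ((6 + 4 - 6*(-2)*(6 - 2))/4)*(-2530) = ((6 + 4 - 6*(-2)*4)/4)*(-2530) = ((6 + 4 + 48)/4)*(-2530) = ((1/4)*58)*(-2530) = (29/2)*(-2530) = -36685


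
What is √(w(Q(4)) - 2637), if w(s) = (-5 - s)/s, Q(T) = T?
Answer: 3*I*√1173/2 ≈ 51.374*I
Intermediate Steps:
w(s) = (-5 - s)/s
√(w(Q(4)) - 2637) = √((-5 - 1*4)/4 - 2637) = √((-5 - 4)/4 - 2637) = √((¼)*(-9) - 2637) = √(-9/4 - 2637) = √(-10557/4) = 3*I*√1173/2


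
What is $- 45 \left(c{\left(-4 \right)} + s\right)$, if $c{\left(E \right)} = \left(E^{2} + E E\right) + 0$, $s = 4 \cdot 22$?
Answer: $-5400$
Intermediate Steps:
$s = 88$
$c{\left(E \right)} = 2 E^{2}$ ($c{\left(E \right)} = \left(E^{2} + E^{2}\right) + 0 = 2 E^{2} + 0 = 2 E^{2}$)
$- 45 \left(c{\left(-4 \right)} + s\right) = - 45 \left(2 \left(-4\right)^{2} + 88\right) = - 45 \left(2 \cdot 16 + 88\right) = - 45 \left(32 + 88\right) = \left(-45\right) 120 = -5400$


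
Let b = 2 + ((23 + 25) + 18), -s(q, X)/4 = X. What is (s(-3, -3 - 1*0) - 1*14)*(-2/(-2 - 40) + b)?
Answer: -2858/21 ≈ -136.10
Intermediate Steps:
s(q, X) = -4*X
b = 68 (b = 2 + (48 + 18) = 2 + 66 = 68)
(s(-3, -3 - 1*0) - 1*14)*(-2/(-2 - 40) + b) = (-4*(-3 - 1*0) - 1*14)*(-2/(-2 - 40) + 68) = (-4*(-3 + 0) - 14)*(-2/(-42) + 68) = (-4*(-3) - 14)*(-2*(-1/42) + 68) = (12 - 14)*(1/21 + 68) = -2*1429/21 = -2858/21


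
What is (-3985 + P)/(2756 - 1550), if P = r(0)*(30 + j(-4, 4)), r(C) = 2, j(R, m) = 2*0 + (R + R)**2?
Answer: -3797/1206 ≈ -3.1484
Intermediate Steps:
j(R, m) = 4*R**2 (j(R, m) = 0 + (2*R)**2 = 0 + 4*R**2 = 4*R**2)
P = 188 (P = 2*(30 + 4*(-4)**2) = 2*(30 + 4*16) = 2*(30 + 64) = 2*94 = 188)
(-3985 + P)/(2756 - 1550) = (-3985 + 188)/(2756 - 1550) = -3797/1206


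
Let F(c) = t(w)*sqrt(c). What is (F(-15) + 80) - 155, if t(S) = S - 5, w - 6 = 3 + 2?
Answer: -75 + 6*I*sqrt(15) ≈ -75.0 + 23.238*I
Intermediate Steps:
w = 11 (w = 6 + (3 + 2) = 6 + 5 = 11)
t(S) = -5 + S
F(c) = 6*sqrt(c) (F(c) = (-5 + 11)*sqrt(c) = 6*sqrt(c))
(F(-15) + 80) - 155 = (6*sqrt(-15) + 80) - 155 = (6*(I*sqrt(15)) + 80) - 155 = (6*I*sqrt(15) + 80) - 155 = (80 + 6*I*sqrt(15)) - 155 = -75 + 6*I*sqrt(15)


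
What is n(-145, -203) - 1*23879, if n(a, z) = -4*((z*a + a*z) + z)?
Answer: -258547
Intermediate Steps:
n(a, z) = -4*z - 8*a*z (n(a, z) = -4*((a*z + a*z) + z) = -4*(2*a*z + z) = -4*(z + 2*a*z) = -4*z - 8*a*z)
n(-145, -203) - 1*23879 = -4*(-203)*(1 + 2*(-145)) - 1*23879 = -4*(-203)*(1 - 290) - 23879 = -4*(-203)*(-289) - 23879 = -234668 - 23879 = -258547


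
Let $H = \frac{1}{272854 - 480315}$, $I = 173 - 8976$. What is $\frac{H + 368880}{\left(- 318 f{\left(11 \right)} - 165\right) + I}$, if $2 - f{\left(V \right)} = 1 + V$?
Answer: $- \frac{76528213679}{1200784268} \approx -63.732$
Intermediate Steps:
$f{\left(V \right)} = 1 - V$ ($f{\left(V \right)} = 2 - \left(1 + V\right) = 1 - V$)
$I = -8803$ ($I = 173 - 8976 = -8803$)
$H = - \frac{1}{207461}$ ($H = \frac{1}{-207461} = - \frac{1}{207461} \approx -4.8202 \cdot 10^{-6}$)
$\frac{H + 368880}{\left(- 318 f{\left(11 \right)} - 165\right) + I} = \frac{- \frac{1}{207461} + 368880}{\left(- 318 \left(1 - 11\right) - 165\right) - 8803} = \frac{76528213679}{207461 \left(\left(- 318 \left(1 - 11\right) - 165\right) - 8803\right)} = \frac{76528213679}{207461 \left(\left(\left(-318\right) \left(-10\right) - 165\right) - 8803\right)} = \frac{76528213679}{207461 \left(\left(3180 - 165\right) - 8803\right)} = \frac{76528213679}{207461 \left(3015 - 8803\right)} = \frac{76528213679}{207461 \left(-5788\right)} = \frac{76528213679}{207461} \left(- \frac{1}{5788}\right) = - \frac{76528213679}{1200784268}$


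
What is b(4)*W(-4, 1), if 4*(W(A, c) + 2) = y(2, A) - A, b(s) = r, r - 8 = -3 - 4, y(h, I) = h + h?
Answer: 0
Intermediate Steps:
y(h, I) = 2*h
r = 1 (r = 8 + (-3 - 4) = 8 - 7 = 1)
b(s) = 1
W(A, c) = -1 - A/4 (W(A, c) = -2 + (2*2 - A)/4 = -2 + (4 - A)/4 = -2 + (1 - A/4) = -1 - A/4)
b(4)*W(-4, 1) = 1*(-1 - ¼*(-4)) = 1*(-1 + 1) = 1*0 = 0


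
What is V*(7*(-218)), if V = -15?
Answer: 22890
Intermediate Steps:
V*(7*(-218)) = -105*(-218) = -15*(-1526) = 22890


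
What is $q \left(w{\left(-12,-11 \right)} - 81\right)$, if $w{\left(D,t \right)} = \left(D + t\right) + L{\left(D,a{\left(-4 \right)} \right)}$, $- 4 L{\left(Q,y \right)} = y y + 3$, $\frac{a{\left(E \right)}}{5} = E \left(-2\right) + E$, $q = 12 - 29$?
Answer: $\frac{13923}{4} \approx 3480.8$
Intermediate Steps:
$q = -17$
$a{\left(E \right)} = - 5 E$ ($a{\left(E \right)} = 5 \left(E \left(-2\right) + E\right) = 5 \left(- 2 E + E\right) = 5 \left(- E\right) = - 5 E$)
$L{\left(Q,y \right)} = - \frac{3}{4} - \frac{y^{2}}{4}$ ($L{\left(Q,y \right)} = - \frac{y y + 3}{4} = - \frac{y^{2} + 3}{4} = - \frac{3 + y^{2}}{4} = - \frac{3}{4} - \frac{y^{2}}{4}$)
$w{\left(D,t \right)} = - \frac{403}{4} + D + t$ ($w{\left(D,t \right)} = \left(D + t\right) - \left(\frac{3}{4} + \frac{\left(\left(-5\right) \left(-4\right)\right)^{2}}{4}\right) = \left(D + t\right) - \left(\frac{3}{4} + \frac{20^{2}}{4}\right) = \left(D + t\right) - \frac{403}{4} = - \frac{403}{4} + D + t$)
$q \left(w{\left(-12,-11 \right)} - 81\right) = - 17 \left(\left(- \frac{403}{4} - 12 - 11\right) - 81\right) = - 17 \left(- \frac{495}{4} - 81\right) = \left(-17\right) \left(- \frac{819}{4}\right) = \frac{13923}{4}$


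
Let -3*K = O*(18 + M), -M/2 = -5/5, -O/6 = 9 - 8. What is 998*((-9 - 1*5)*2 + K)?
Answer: 11976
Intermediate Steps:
O = -6 (O = -6*(9 - 8) = -6*1 = -6)
M = 2 (M = -(-10)/5 = -2*(-1) = 2)
K = 40 (K = -(-2)*(18 + 2) = -(-2)*20 = -⅓*(-120) = 40)
998*((-9 - 1*5)*2 + K) = 998*((-9 - 1*5)*2 + 40) = 998*((-9 - 5)*2 + 40) = 998*(-14*2 + 40) = 998*(-28 + 40) = 998*12 = 11976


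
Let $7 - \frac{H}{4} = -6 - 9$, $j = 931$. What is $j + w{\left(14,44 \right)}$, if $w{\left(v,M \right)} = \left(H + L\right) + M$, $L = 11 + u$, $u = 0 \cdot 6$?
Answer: $1074$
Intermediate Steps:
$u = 0$
$H = 88$ ($H = 28 - 4 \left(-6 - 9\right) = 28 - -60 = 28 + 60 = 88$)
$L = 11$ ($L = 11 + 0 = 11$)
$w{\left(v,M \right)} = 99 + M$ ($w{\left(v,M \right)} = \left(88 + 11\right) + M = 99 + M$)
$j + w{\left(14,44 \right)} = 931 + \left(99 + 44\right) = 931 + 143 = 1074$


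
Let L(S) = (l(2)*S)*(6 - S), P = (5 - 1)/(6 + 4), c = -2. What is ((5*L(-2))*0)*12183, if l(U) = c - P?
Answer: 0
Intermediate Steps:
P = 2/5 (P = 4/10 = 4*(1/10) = 2/5 ≈ 0.40000)
l(U) = -12/5 (l(U) = -2 - 1*2/5 = -2 - 2/5 = -12/5)
L(S) = -12*S*(6 - S)/5 (L(S) = (-12*S/5)*(6 - S) = -12*S*(6 - S)/5)
((5*L(-2))*0)*12183 = ((5*((12/5)*(-2)*(-6 - 2)))*0)*12183 = ((5*((12/5)*(-2)*(-8)))*0)*12183 = ((5*(192/5))*0)*12183 = (192*0)*12183 = 0*12183 = 0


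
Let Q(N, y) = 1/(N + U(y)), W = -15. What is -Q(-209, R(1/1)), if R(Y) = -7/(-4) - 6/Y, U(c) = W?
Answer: 1/224 ≈ 0.0044643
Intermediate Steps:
U(c) = -15
R(Y) = 7/4 - 6/Y (R(Y) = -7*(-¼) - 6/Y = 7/4 - 6/Y)
Q(N, y) = 1/(-15 + N) (Q(N, y) = 1/(N - 15) = 1/(-15 + N))
-Q(-209, R(1/1)) = -1/(-15 - 209) = -1/(-224) = -1*(-1/224) = 1/224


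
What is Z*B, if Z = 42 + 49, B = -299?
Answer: -27209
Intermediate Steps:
Z = 91
Z*B = 91*(-299) = -27209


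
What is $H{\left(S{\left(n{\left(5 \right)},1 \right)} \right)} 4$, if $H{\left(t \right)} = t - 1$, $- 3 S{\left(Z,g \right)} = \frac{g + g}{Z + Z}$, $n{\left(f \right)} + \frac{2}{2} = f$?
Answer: $- \frac{13}{3} \approx -4.3333$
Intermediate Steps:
$n{\left(f \right)} = -1 + f$
$S{\left(Z,g \right)} = - \frac{g}{3 Z}$ ($S{\left(Z,g \right)} = - \frac{\left(g + g\right) \frac{1}{Z + Z}}{3} = - \frac{2 g \frac{1}{2 Z}}{3} = - \frac{g \frac{1}{Z}}{3} = - \frac{g}{3 Z}$)
$H{\left(t \right)} = -1 + t$
$H{\left(S{\left(n{\left(5 \right)},1 \right)} \right)} 4 = \left(-1 - \frac{1}{3 \left(-1 + 5\right)}\right) 4 = \left(-1 - \frac{1}{3 \cdot 4}\right) 4 = \left(-1 - \frac{1}{3} \cdot \frac{1}{4}\right) 4 = \left(-1 - \frac{1}{12}\right) 4 = \left(- \frac{13}{12}\right) 4 = - \frac{13}{3}$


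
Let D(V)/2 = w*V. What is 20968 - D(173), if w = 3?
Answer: 19930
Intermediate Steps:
D(V) = 6*V (D(V) = 2*(3*V) = 6*V)
20968 - D(173) = 20968 - 6*173 = 20968 - 1*1038 = 20968 - 1038 = 19930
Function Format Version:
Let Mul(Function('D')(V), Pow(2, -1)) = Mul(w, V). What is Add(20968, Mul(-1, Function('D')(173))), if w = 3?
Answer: 19930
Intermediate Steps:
Function('D')(V) = Mul(6, V) (Function('D')(V) = Mul(2, Mul(3, V)) = Mul(6, V))
Add(20968, Mul(-1, Function('D')(173))) = Add(20968, Mul(-1, Mul(6, 173))) = Add(20968, Mul(-1, 1038)) = Add(20968, -1038) = 19930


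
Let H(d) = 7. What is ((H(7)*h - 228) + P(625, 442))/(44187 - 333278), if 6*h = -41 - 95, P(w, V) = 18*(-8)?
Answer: 1592/867273 ≈ 0.0018356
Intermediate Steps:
P(w, V) = -144
h = -68/3 (h = (-41 - 95)/6 = (⅙)*(-136) = -68/3 ≈ -22.667)
((H(7)*h - 228) + P(625, 442))/(44187 - 333278) = ((7*(-68/3) - 228) - 144)/(44187 - 333278) = ((-476/3 - 228) - 144)/(-289091) = (-1160/3 - 144)*(-1/289091) = -1592/3*(-1/289091) = 1592/867273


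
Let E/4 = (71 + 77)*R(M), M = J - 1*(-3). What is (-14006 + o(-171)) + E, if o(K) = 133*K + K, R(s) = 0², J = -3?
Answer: -36920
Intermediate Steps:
M = 0 (M = -3 - 1*(-3) = -3 + 3 = 0)
R(s) = 0
E = 0 (E = 4*((71 + 77)*0) = 4*(148*0) = 4*0 = 0)
o(K) = 134*K
(-14006 + o(-171)) + E = (-14006 + 134*(-171)) + 0 = (-14006 - 22914) + 0 = -36920 + 0 = -36920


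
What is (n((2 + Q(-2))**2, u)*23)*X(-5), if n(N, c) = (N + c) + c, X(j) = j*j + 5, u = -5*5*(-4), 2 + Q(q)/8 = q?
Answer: 759000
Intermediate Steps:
Q(q) = -16 + 8*q
u = 100 (u = -25*(-4) = 100)
X(j) = 5 + j**2 (X(j) = j**2 + 5 = 5 + j**2)
n(N, c) = N + 2*c
(n((2 + Q(-2))**2, u)*23)*X(-5) = (((2 + (-16 + 8*(-2)))**2 + 2*100)*23)*(5 + (-5)**2) = (((2 + (-16 - 16))**2 + 200)*23)*(5 + 25) = (((2 - 32)**2 + 200)*23)*30 = (((-30)**2 + 200)*23)*30 = ((900 + 200)*23)*30 = (1100*23)*30 = 25300*30 = 759000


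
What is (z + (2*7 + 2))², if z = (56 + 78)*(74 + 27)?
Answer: 183602500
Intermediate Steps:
z = 13534 (z = 134*101 = 13534)
(z + (2*7 + 2))² = (13534 + (2*7 + 2))² = (13534 + (14 + 2))² = (13534 + 16)² = 13550² = 183602500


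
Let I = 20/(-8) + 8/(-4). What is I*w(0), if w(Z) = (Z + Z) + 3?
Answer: -27/2 ≈ -13.500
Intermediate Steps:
I = -9/2 (I = 20*(-⅛) + 8*(-¼) = -5/2 - 2 = -9/2 ≈ -4.5000)
w(Z) = 3 + 2*Z (w(Z) = 2*Z + 3 = 3 + 2*Z)
I*w(0) = -9*(3 + 2*0)/2 = -9*(3 + 0)/2 = -9/2*3 = -27/2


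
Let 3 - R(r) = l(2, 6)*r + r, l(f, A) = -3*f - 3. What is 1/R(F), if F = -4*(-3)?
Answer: 1/99 ≈ 0.010101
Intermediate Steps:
l(f, A) = -3 - 3*f
F = 12
R(r) = 3 + 8*r (R(r) = 3 - ((-3 - 3*2)*r + r) = 3 - ((-3 - 6)*r + r) = 3 - (-9*r + r) = 3 - (-8)*r = 3 + 8*r)
1/R(F) = 1/(3 + 8*12) = 1/(3 + 96) = 1/99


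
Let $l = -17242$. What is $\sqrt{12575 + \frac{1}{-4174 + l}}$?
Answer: $\frac{3 \sqrt{160207265494}}{10708} \approx 112.14$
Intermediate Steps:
$\sqrt{12575 + \frac{1}{-4174 + l}} = \sqrt{12575 + \frac{1}{-4174 - 17242}} = \sqrt{12575 + \frac{1}{-21416}} = \sqrt{12575 - \frac{1}{21416}} = \sqrt{\frac{269306199}{21416}} = \frac{3 \sqrt{160207265494}}{10708}$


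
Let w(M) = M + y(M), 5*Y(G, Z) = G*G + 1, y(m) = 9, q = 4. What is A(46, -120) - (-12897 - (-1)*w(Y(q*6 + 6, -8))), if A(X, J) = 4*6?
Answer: 63659/5 ≈ 12732.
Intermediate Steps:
Y(G, Z) = 1/5 + G**2/5 (Y(G, Z) = (G*G + 1)/5 = (G**2 + 1)/5 = (1 + G**2)/5 = 1/5 + G**2/5)
A(X, J) = 24
w(M) = 9 + M (w(M) = M + 9 = 9 + M)
A(46, -120) - (-12897 - (-1)*w(Y(q*6 + 6, -8))) = 24 - (-12897 - (-1)*(9 + (1/5 + (4*6 + 6)**2/5))) = 24 - (-12897 - (-1)*(9 + (1/5 + (24 + 6)**2/5))) = 24 - (-12897 - (-1)*(9 + (1/5 + (1/5)*30**2))) = 24 - (-12897 - (-1)*(9 + (1/5 + (1/5)*900))) = 24 - (-12897 - (-1)*(9 + (1/5 + 180))) = 24 - (-12897 - (-1)*(9 + 901/5)) = 24 - (-12897 - (-1)*946/5) = 24 - (-12897 - 1*(-946/5)) = 24 - (-12897 + 946/5) = 24 - 1*(-63539/5) = 24 + 63539/5 = 63659/5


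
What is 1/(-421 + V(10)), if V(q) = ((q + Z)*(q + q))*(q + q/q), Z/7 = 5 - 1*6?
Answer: 1/239 ≈ 0.0041841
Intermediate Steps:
Z = -7 (Z = 7*(5 - 1*6) = 7*(5 - 6) = 7*(-1) = -7)
V(q) = 2*q*(1 + q)*(-7 + q) (V(q) = ((q - 7)*(q + q))*(q + q/q) = ((-7 + q)*(2*q))*(q + 1) = (2*q*(-7 + q))*(1 + q) = 2*q*(1 + q)*(-7 + q))
1/(-421 + V(10)) = 1/(-421 + 2*10*(-7 + 10² - 6*10)) = 1/(-421 + 2*10*(-7 + 100 - 60)) = 1/(-421 + 2*10*33) = 1/(-421 + 660) = 1/239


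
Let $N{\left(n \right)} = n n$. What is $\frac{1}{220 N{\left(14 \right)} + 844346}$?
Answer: $\frac{1}{887466} \approx 1.1268 \cdot 10^{-6}$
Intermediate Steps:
$N{\left(n \right)} = n^{2}$
$\frac{1}{220 N{\left(14 \right)} + 844346} = \frac{1}{220 \cdot 14^{2} + 844346} = \frac{1}{220 \cdot 196 + 844346} = \frac{1}{43120 + 844346} = \frac{1}{887466}$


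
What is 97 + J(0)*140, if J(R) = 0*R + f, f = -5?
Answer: -603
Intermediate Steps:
J(R) = -5 (J(R) = 0*R - 5 = 0 - 5 = -5)
97 + J(0)*140 = 97 - 5*140 = 97 - 700 = -603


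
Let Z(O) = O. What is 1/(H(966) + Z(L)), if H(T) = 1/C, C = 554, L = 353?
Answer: 554/195563 ≈ 0.0028328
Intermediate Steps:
H(T) = 1/554
1/(H(966) + Z(L)) = 1/(1/554 + 353) = 1/(195563/554) = 554/195563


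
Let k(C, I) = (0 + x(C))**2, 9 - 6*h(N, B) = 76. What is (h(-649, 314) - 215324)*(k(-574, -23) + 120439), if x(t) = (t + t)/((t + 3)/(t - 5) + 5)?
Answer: -610044941799267457/18019734 ≈ -3.3854e+10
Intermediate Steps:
x(t) = 2*t/(5 + (3 + t)/(-5 + t)) (x(t) = (2*t)/((3 + t)/(-5 + t) + 5) = (2*t)/(5 + (3 + t)/(-5 + t)) = 2*t/(5 + (3 + t)/(-5 + t)))
h(N, B) = -67/6 (h(N, B) = 3/2 - 1/6*76 = 3/2 - 38/3 = -67/6)
k(C, I) = C**2*(-5 + C)**2/(-11 + 3*C)**2 (k(C, I) = (0 + C*(-5 + C)/(-11 + 3*C))**2 = (C*(-5 + C)/(-11 + 3*C))**2 = C**2*(-5 + C)**2/(-11 + 3*C)**2)
(h(-649, 314) - 215324)*(k(-574, -23) + 120439) = (-67/6 - 215324)*((-574)**2*(-5 - 574)**2/(-11 + 3*(-574))**2 + 120439) = -1292011*(329476*(-579)**2/(-11 - 1722)**2 + 120439)/6 = -1292011*(329476*335241/(-1733)**2 + 120439)/6 = -1292011*(329476*(1/3003289)*335241 + 120439)/6 = -1292011*(110453863716/3003289 + 120439)/6 = -1292011/6*472166987587/3003289 = -610044941799267457/18019734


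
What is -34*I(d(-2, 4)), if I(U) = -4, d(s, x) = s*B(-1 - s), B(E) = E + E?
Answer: 136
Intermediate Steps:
B(E) = 2*E
d(s, x) = s*(-2 - 2*s) (d(s, x) = s*(2*(-1 - s)) = s*(-2 - 2*s))
-34*I(d(-2, 4)) = -34*(-4) = 136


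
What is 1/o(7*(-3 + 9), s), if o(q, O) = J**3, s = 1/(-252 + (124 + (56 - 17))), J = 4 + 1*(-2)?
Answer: 1/8 ≈ 0.12500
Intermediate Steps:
J = 2 (J = 4 - 2 = 2)
s = -1/89 (s = 1/(-252 + (124 + 39)) = 1/(-252 + 163) = 1/(-89) = -1/89 ≈ -0.011236)
o(q, O) = 8 (o(q, O) = 2**3 = 8)
1/o(7*(-3 + 9), s) = 1/8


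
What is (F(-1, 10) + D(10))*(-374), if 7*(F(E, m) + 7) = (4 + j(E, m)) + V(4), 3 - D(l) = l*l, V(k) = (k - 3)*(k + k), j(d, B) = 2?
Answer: 38148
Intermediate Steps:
V(k) = 2*k*(-3 + k) (V(k) = (-3 + k)*(2*k) = 2*k*(-3 + k))
D(l) = 3 - l² (D(l) = 3 - l*l = 3 - l²)
F(E, m) = -5 (F(E, m) = -7 + ((4 + 2) + 2*4*(-3 + 4))/7 = -7 + (6 + 2*4*1)/7 = -7 + (6 + 8)/7 = -7 + (⅐)*14 = -7 + 2 = -5)
(F(-1, 10) + D(10))*(-374) = (-5 + (3 - 1*10²))*(-374) = (-5 + (3 - 1*100))*(-374) = (-5 + (3 - 100))*(-374) = (-5 - 97)*(-374) = -102*(-374) = 38148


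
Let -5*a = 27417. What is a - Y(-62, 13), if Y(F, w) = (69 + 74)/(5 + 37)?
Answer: -1152229/210 ≈ -5486.8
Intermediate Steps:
a = -27417/5 (a = -⅕*27417 = -27417/5 ≈ -5483.4)
Y(F, w) = 143/42
a - Y(-62, 13) = -27417/5 - 1*143/42 = -27417/5 - 143/42 = -1152229/210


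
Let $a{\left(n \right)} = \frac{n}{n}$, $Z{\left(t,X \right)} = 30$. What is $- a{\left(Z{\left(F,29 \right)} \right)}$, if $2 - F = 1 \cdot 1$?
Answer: $-1$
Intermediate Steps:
$F = 1$ ($F = 2 - 1 \cdot 1 = 2 - 1 = 1$)
$a{\left(n \right)} = 1$
$- a{\left(Z{\left(F,29 \right)} \right)} = \left(-1\right) 1 = -1$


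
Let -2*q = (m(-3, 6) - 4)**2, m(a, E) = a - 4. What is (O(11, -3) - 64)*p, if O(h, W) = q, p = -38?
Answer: 4731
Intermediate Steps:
m(a, E) = -4 + a
q = -121/2 (q = -((-4 - 3) - 4)**2/2 = -(-7 - 4)**2/2 = -1/2*(-11)**2 = -1/2*121 = -121/2 ≈ -60.500)
O(h, W) = -121/2
(O(11, -3) - 64)*p = (-121/2 - 64)*(-38) = -249/2*(-38) = 4731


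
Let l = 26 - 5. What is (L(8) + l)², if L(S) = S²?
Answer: 7225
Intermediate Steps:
l = 21
(L(8) + l)² = (8² + 21)² = (64 + 21)² = 85² = 7225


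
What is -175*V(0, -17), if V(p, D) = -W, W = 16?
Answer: 2800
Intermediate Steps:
V(p, D) = -16 (V(p, D) = -1*16 = -16)
-175*V(0, -17) = -175*(-16) = 2800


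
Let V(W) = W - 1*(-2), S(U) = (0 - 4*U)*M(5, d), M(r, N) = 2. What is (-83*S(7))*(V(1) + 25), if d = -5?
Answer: 130144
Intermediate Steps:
S(U) = -8*U (S(U) = (0 - 4*U)*2 = -4*U*2 = -8*U)
V(W) = 2 + W (V(W) = W + 2 = 2 + W)
(-83*S(7))*(V(1) + 25) = (-(-664)*7)*((2 + 1) + 25) = (-83*(-56))*(3 + 25) = 4648*28 = 130144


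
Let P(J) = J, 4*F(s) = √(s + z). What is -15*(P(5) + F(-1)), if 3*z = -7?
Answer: -75 - 5*I*√30/4 ≈ -75.0 - 6.8465*I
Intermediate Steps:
z = -7/3 (z = (⅓)*(-7) = -7/3 ≈ -2.3333)
F(s) = √(-7/3 + s)/4 (F(s) = √(s - 7/3)/4 = √(-7/3 + s)/4)
-15*(P(5) + F(-1)) = -15*(5 + √(-21 + 9*(-1))/12) = -15*(5 + √(-21 - 9)/12) = -15*(5 + √(-30)/12) = -15*(5 + (I*√30)/12) = -15*(5 + I*√30/12) = -75 - 5*I*√30/4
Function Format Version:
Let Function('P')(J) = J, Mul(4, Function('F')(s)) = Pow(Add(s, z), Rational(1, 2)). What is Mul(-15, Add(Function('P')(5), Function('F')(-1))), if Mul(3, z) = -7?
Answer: Add(-75, Mul(Rational(-5, 4), I, Pow(30, Rational(1, 2)))) ≈ Add(-75.000, Mul(-6.8465, I))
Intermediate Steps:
z = Rational(-7, 3) (z = Mul(Rational(1, 3), -7) = Rational(-7, 3) ≈ -2.3333)
Function('F')(s) = Mul(Rational(1, 4), Pow(Add(Rational(-7, 3), s), Rational(1, 2))) (Function('F')(s) = Mul(Rational(1, 4), Pow(Add(s, Rational(-7, 3)), Rational(1, 2))) = Mul(Rational(1, 4), Pow(Add(Rational(-7, 3), s), Rational(1, 2))))
Mul(-15, Add(Function('P')(5), Function('F')(-1))) = Mul(-15, Add(5, Mul(Rational(1, 12), Pow(Add(-21, Mul(9, -1)), Rational(1, 2))))) = Mul(-15, Add(5, Mul(Rational(1, 12), Pow(Add(-21, -9), Rational(1, 2))))) = Mul(-15, Add(5, Mul(Rational(1, 12), Pow(-30, Rational(1, 2))))) = Mul(-15, Add(5, Mul(Rational(1, 12), Mul(I, Pow(30, Rational(1, 2)))))) = Mul(-15, Add(5, Mul(Rational(1, 12), I, Pow(30, Rational(1, 2))))) = Add(-75, Mul(Rational(-5, 4), I, Pow(30, Rational(1, 2))))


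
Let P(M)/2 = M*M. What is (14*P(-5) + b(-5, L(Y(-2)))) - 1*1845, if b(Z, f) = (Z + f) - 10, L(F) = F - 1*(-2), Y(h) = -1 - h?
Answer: -1157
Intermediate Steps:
L(F) = 2 + F (L(F) = F + 2 = 2 + F)
b(Z, f) = -10 + Z + f
P(M) = 2*M**2 (P(M) = 2*(M*M) = 2*M**2)
(14*P(-5) + b(-5, L(Y(-2)))) - 1*1845 = (14*(2*(-5)**2) + (-10 - 5 + (2 + (-1 - 1*(-2))))) - 1*1845 = (14*(2*25) + (-10 - 5 + (2 + (-1 + 2)))) - 1845 = (14*50 + (-10 - 5 + (2 + 1))) - 1845 = (700 + (-10 - 5 + 3)) - 1845 = (700 - 12) - 1845 = 688 - 1845 = -1157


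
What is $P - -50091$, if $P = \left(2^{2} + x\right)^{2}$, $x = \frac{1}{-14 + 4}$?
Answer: $\frac{5010621}{100} \approx 50106.0$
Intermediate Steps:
$x = - \frac{1}{10}$ ($x = \frac{1}{-10} = - \frac{1}{10} \approx -0.1$)
$P = \frac{1521}{100}$ ($P = \left(2^{2} - \frac{1}{10}\right)^{2} = \left(4 - \frac{1}{10}\right)^{2} = \left(\frac{39}{10}\right)^{2} = \frac{1521}{100} \approx 15.21$)
$P - -50091 = \frac{1521}{100} - -50091 = \frac{1521}{100} + 50091 = \frac{5010621}{100}$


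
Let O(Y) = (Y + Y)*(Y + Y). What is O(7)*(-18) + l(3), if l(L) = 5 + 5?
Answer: -3518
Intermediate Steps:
l(L) = 10
O(Y) = 4*Y² (O(Y) = (2*Y)*(2*Y) = 4*Y²)
O(7)*(-18) + l(3) = (4*7²)*(-18) + 10 = (4*49)*(-18) + 10 = 196*(-18) + 10 = -3528 + 10 = -3518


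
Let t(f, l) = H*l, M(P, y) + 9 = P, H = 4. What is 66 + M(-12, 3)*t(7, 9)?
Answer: -690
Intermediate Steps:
M(P, y) = -9 + P
t(f, l) = 4*l
66 + M(-12, 3)*t(7, 9) = 66 + (-9 - 12)*(4*9) = 66 - 21*36 = 66 - 756 = -690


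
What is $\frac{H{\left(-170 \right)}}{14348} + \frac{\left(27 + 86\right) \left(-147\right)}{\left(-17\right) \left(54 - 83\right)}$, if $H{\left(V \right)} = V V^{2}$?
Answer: $- \frac{39124171}{104023} \approx -376.11$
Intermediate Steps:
$H{\left(V \right)} = V^{3}$
$\frac{H{\left(-170 \right)}}{14348} + \frac{\left(27 + 86\right) \left(-147\right)}{\left(-17\right) \left(54 - 83\right)} = \frac{\left(-170\right)^{3}}{14348} + \frac{\left(27 + 86\right) \left(-147\right)}{\left(-17\right) \left(54 - 83\right)} = \left(-4913000\right) \frac{1}{14348} + \frac{113 \left(-147\right)}{\left(-17\right) \left(-29\right)} = - \frac{72250}{211} - \frac{16611}{493} = - \frac{39124171}{104023}$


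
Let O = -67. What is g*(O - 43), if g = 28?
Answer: -3080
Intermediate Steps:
g*(O - 43) = 28*(-67 - 43) = 28*(-110) = -3080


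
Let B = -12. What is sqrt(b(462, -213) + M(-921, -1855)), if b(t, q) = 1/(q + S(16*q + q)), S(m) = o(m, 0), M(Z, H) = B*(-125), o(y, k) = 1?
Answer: sqrt(16853947)/106 ≈ 38.730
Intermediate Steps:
M(Z, H) = 1500 (M(Z, H) = -12*(-125) = 1500)
S(m) = 1
b(t, q) = 1/(1 + q) (b(t, q) = 1/(q + 1) = 1/(1 + q))
sqrt(b(462, -213) + M(-921, -1855)) = sqrt(1/(1 - 213) + 1500) = sqrt(1/(-212) + 1500) = sqrt(-1/212 + 1500) = sqrt(317999/212) = sqrt(16853947)/106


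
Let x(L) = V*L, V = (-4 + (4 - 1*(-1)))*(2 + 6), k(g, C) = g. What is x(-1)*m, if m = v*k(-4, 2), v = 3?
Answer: 96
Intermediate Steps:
V = 8 (V = (-4 + (4 + 1))*8 = (-4 + 5)*8 = 1*8 = 8)
m = -12 (m = 3*(-4) = -12)
x(L) = 8*L
x(-1)*m = (8*(-1))*(-12) = -8*(-12) = 96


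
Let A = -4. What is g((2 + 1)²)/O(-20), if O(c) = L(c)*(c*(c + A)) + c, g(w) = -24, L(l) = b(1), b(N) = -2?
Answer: 6/245 ≈ 0.024490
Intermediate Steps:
L(l) = -2
O(c) = c - 2*c*(-4 + c) (O(c) = -2*c*(c - 4) + c = -2*c*(-4 + c) + c = c - 2*c*(-4 + c))
g((2 + 1)²)/O(-20) = -24*(-1/(20*(9 - 2*(-20)))) = -24*(-1/(20*(9 + 40))) = -24/((-20*49)) = -24/(-980) = -24*(-1/980) = 6/245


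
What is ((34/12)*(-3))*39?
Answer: -663/2 ≈ -331.50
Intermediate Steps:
((34/12)*(-3))*39 = ((34*(1/12))*(-3))*39 = ((17/6)*(-3))*39 = -17/2*39 = -663/2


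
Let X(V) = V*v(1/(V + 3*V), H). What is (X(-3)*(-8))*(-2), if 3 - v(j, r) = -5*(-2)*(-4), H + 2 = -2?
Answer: -2064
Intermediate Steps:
H = -4 (H = -2 - 2 = -4)
v(j, r) = 43 (v(j, r) = 3 - (-5*(-2))*(-4) = 3 - 10*(-4) = 3 - 1*(-40) = 3 + 40 = 43)
X(V) = 43*V (X(V) = V*43 = 43*V)
(X(-3)*(-8))*(-2) = ((43*(-3))*(-8))*(-2) = -129*(-8)*(-2) = 1032*(-2) = -2064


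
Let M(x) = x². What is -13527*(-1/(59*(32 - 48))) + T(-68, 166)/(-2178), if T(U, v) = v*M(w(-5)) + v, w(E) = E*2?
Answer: -22644455/1028016 ≈ -22.027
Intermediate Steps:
w(E) = 2*E
T(U, v) = 101*v (T(U, v) = v*(2*(-5))² + v = v*(-10)² + v = v*100 + v = 100*v + v = 101*v)
-13527*(-1/(59*(32 - 48))) + T(-68, 166)/(-2178) = -13527*(-1/(59*(32 - 48))) + (101*166)/(-2178) = -13527/((-59*(-16))) + 16766*(-1/2178) = -13527/944 - 8383/1089 = -22644455/1028016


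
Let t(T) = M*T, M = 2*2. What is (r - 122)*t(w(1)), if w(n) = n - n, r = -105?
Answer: 0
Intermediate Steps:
w(n) = 0
M = 4
t(T) = 4*T
(r - 122)*t(w(1)) = (-105 - 122)*(4*0) = -227*0 = 0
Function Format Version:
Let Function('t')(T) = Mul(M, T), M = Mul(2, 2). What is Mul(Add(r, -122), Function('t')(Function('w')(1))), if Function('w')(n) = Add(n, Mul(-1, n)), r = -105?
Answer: 0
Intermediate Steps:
Function('w')(n) = 0
M = 4
Function('t')(T) = Mul(4, T)
Mul(Add(r, -122), Function('t')(Function('w')(1))) = Mul(Add(-105, -122), Mul(4, 0)) = Mul(-227, 0) = 0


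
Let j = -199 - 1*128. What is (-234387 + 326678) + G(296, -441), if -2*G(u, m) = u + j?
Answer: 184613/2 ≈ 92307.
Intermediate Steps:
j = -327 (j = -199 - 128 = -327)
G(u, m) = 327/2 - u/2 (G(u, m) = -(u - 327)/2 = -(-327 + u)/2 = 327/2 - u/2)
(-234387 + 326678) + G(296, -441) = (-234387 + 326678) + (327/2 - ½*296) = 92291 + (327/2 - 148) = 92291 + 31/2 = 184613/2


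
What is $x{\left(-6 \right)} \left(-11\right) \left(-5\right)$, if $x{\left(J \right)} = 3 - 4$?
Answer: $-55$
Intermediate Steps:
$x{\left(J \right)} = -1$
$x{\left(-6 \right)} \left(-11\right) \left(-5\right) = \left(-1\right) \left(-11\right) \left(-5\right) = 11 \left(-5\right) = -55$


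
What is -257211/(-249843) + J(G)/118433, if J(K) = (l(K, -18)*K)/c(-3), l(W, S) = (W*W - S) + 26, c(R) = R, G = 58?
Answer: 4666871593/9863218673 ≈ 0.47316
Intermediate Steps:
l(W, S) = 26 + W² - S (l(W, S) = (W² - S) + 26 = 26 + W² - S)
J(K) = -K*(44 + K²)/3 (J(K) = ((26 + K² - 1*(-18))*K)/(-3) = ((26 + K² + 18)*K)*(-⅓) = ((44 + K²)*K)*(-⅓) = (K*(44 + K²))*(-⅓) = -K*(44 + K²)/3)
-257211/(-249843) + J(G)/118433 = -257211/(-249843) - ⅓*58*(44 + 58²)/118433 = -257211*(-1/249843) - ⅓*58*(44 + 3364)*(1/118433) = 85737/83281 - ⅓*58*3408*(1/118433) = 85737/83281 - 65888*1/118433 = 85737/83281 - 65888/118433 = 4666871593/9863218673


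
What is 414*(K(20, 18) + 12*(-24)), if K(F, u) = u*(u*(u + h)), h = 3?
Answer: 2697624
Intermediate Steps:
K(F, u) = u**2*(3 + u) (K(F, u) = u*(u*(u + 3)) = u*(u*(3 + u)) = u**2*(3 + u))
414*(K(20, 18) + 12*(-24)) = 414*(18**2*(3 + 18) + 12*(-24)) = 414*(324*21 - 288) = 414*(6804 - 288) = 414*6516 = 2697624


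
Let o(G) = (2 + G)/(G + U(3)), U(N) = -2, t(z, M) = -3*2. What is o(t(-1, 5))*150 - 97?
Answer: -22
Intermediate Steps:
t(z, M) = -6
o(G) = (2 + G)/(-2 + G) (o(G) = (2 + G)/(G - 2) = (2 + G)/(-2 + G))
o(t(-1, 5))*150 - 97 = ((2 - 6)/(-2 - 6))*150 - 97 = (-4/(-8))*150 - 97 = -⅛*(-4)*150 - 97 = (½)*150 - 97 = 75 - 97 = -22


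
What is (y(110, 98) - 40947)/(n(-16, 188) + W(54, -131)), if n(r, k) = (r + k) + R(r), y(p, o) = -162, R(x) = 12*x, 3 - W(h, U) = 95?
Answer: 41109/112 ≈ 367.04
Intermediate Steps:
W(h, U) = -92 (W(h, U) = 3 - 1*95 = 3 - 95 = -92)
n(r, k) = k + 13*r (n(r, k) = (r + k) + 12*r = (k + r) + 12*r = k + 13*r)
(y(110, 98) - 40947)/(n(-16, 188) + W(54, -131)) = (-162 - 40947)/((188 + 13*(-16)) - 92) = -41109/((188 - 208) - 92) = -41109/(-20 - 92) = -41109/(-112) = -41109*(-1/112) = 41109/112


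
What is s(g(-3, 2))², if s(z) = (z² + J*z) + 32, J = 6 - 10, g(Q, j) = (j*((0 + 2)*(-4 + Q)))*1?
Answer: 861184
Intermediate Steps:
g(Q, j) = j*(-8 + 2*Q) (g(Q, j) = (j*(2*(-4 + Q)))*1 = (j*(-8 + 2*Q))*1 = j*(-8 + 2*Q))
J = -4
s(z) = 32 + z² - 4*z (s(z) = (z² - 4*z) + 32 = 32 + z² - 4*z)
s(g(-3, 2))² = (32 + (2*2*(-4 - 3))² - 8*2*(-4 - 3))² = (32 + (2*2*(-7))² - 8*2*(-7))² = (32 + (-28)² - 4*(-28))² = (32 + 784 + 112)² = 928² = 861184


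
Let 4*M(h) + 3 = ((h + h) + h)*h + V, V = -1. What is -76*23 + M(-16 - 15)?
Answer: -4113/4 ≈ -1028.3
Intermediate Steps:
M(h) = -1 + 3*h**2/4 (M(h) = -3/4 + (((h + h) + h)*h - 1)/4 = -3/4 + ((2*h + h)*h - 1)/4 = -3/4 + ((3*h)*h - 1)/4 = -3/4 + (3*h**2 - 1)/4 = -3/4 + (-1 + 3*h**2)/4 = -3/4 + (-1/4 + 3*h**2/4) = -1 + 3*h**2/4)
-76*23 + M(-16 - 15) = -76*23 + (-1 + 3*(-16 - 15)**2/4) = -1748 + (-1 + (3/4)*(-31)**2) = -1748 + (-1 + (3/4)*961) = -1748 + (-1 + 2883/4) = -1748 + 2879/4 = -4113/4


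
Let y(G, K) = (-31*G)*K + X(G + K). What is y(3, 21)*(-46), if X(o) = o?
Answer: 88734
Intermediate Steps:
y(G, K) = G + K - 31*G*K (y(G, K) = (-31*G)*K + (G + K) = -31*G*K + (G + K) = G + K - 31*G*K)
y(3, 21)*(-46) = (3 + 21 - 31*3*21)*(-46) = (3 + 21 - 1953)*(-46) = -1929*(-46) = 88734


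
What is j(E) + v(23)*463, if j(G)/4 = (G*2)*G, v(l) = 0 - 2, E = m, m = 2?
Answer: -894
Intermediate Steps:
E = 2
v(l) = -2
j(G) = 8*G² (j(G) = 4*((G*2)*G) = 4*((2*G)*G) = 4*(2*G²) = 8*G²)
j(E) + v(23)*463 = 8*2² - 2*463 = 8*4 - 926 = 32 - 926 = -894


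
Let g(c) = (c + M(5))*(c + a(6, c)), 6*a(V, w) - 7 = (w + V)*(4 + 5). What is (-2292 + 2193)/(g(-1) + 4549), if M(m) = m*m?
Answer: -99/4733 ≈ -0.020917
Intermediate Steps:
M(m) = m**2
a(V, w) = 7/6 + 3*V/2 + 3*w/2 (a(V, w) = 7/6 + ((w + V)*(4 + 5))/6 = 7/6 + ((V + w)*9)/6 = 7/6 + (9*V + 9*w)/6 = 7/6 + (3*V/2 + 3*w/2) = 7/6 + 3*V/2 + 3*w/2)
g(c) = (25 + c)*(61/6 + 5*c/2) (g(c) = (c + 5**2)*(c + (7/6 + (3/2)*6 + 3*c/2)) = (c + 25)*(c + (7/6 + 9 + 3*c/2)) = (25 + c)*(c + (61/6 + 3*c/2)) = (25 + c)*(61/6 + 5*c/2))
(-2292 + 2193)/(g(-1) + 4549) = (-2292 + 2193)/((1525/6 + (5/2)*(-1)**2 + (218/3)*(-1)) + 4549) = -99/((1525/6 + (5/2)*1 - 218/3) + 4549) = -99/((1525/6 + 5/2 - 218/3) + 4549) = -99/(184 + 4549) = -99/4733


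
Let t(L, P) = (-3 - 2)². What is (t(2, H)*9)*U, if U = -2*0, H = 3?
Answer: 0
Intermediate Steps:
U = 0
t(L, P) = 25 (t(L, P) = (-5)² = 25)
(t(2, H)*9)*U = (25*9)*0 = 225*0 = 0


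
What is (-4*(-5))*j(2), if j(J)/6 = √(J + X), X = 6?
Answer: 240*√2 ≈ 339.41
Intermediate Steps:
j(J) = 6*√(6 + J) (j(J) = 6*√(J + 6) = 6*√(6 + J))
(-4*(-5))*j(2) = (-4*(-5))*(6*√(6 + 2)) = (-4*(-5))*(6*√8) = 20*(6*(2*√2)) = 20*(12*√2) = 240*√2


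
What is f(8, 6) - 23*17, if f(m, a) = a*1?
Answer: -385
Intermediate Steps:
f(m, a) = a
f(8, 6) - 23*17 = 6 - 23*17 = 6 - 391 = -385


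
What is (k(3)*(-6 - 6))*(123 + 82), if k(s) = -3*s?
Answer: 22140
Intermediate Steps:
(k(3)*(-6 - 6))*(123 + 82) = ((-3*3)*(-6 - 6))*(123 + 82) = -9*(-12)*205 = 108*205 = 22140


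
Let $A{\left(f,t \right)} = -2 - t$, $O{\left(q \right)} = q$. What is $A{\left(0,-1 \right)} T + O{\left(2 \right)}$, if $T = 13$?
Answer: $-11$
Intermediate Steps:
$A{\left(0,-1 \right)} T + O{\left(2 \right)} = \left(-2 - -1\right) 13 + 2 = \left(-2 + 1\right) 13 + 2 = \left(-1\right) 13 + 2 = -13 + 2 = -11$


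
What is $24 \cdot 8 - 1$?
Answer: $191$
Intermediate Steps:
$24 \cdot 8 - 1 = 192 - 1 = 191$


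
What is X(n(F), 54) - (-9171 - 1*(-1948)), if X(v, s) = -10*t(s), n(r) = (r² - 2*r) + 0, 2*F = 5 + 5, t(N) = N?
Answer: 6683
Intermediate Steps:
F = 5 (F = (5 + 5)/2 = (½)*10 = 5)
n(r) = r² - 2*r
X(v, s) = -10*s
X(n(F), 54) - (-9171 - 1*(-1948)) = -10*54 - (-9171 - 1*(-1948)) = -540 - (-9171 + 1948) = -540 - 1*(-7223) = -540 + 7223 = 6683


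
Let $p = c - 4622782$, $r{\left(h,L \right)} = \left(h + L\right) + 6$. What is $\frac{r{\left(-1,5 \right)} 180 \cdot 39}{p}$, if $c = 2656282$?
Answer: $- \frac{78}{2185} \approx -0.035698$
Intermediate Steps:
$r{\left(h,L \right)} = 6 + L + h$ ($r{\left(h,L \right)} = \left(L + h\right) + 6 = 6 + L + h$)
$p = -1966500$ ($p = 2656282 - 4622782 = -1966500$)
$\frac{r{\left(-1,5 \right)} 180 \cdot 39}{p} = \frac{\left(6 + 5 - 1\right) 180 \cdot 39}{-1966500} = 10 \cdot 180 \cdot 39 \left(- \frac{1}{1966500}\right) = 1800 \cdot 39 \left(- \frac{1}{1966500}\right) = 70200 \left(- \frac{1}{1966500}\right) = - \frac{78}{2185}$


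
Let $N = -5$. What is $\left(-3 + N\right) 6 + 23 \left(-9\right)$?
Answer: $-255$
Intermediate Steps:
$\left(-3 + N\right) 6 + 23 \left(-9\right) = \left(-3 - 5\right) 6 + 23 \left(-9\right) = \left(-8\right) 6 - 207 = -48 - 207 = -255$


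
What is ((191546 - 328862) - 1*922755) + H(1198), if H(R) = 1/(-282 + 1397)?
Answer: -1181979164/1115 ≈ -1.0601e+6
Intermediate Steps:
H(R) = 1/1115
((191546 - 328862) - 1*922755) + H(1198) = ((191546 - 328862) - 1*922755) + 1/1115 = (-137316 - 922755) + 1/1115 = -1060071 + 1/1115 = -1181979164/1115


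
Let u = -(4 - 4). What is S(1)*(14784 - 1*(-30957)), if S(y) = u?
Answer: 0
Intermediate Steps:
u = 0 (u = -1*0 = 0)
S(y) = 0
S(1)*(14784 - 1*(-30957)) = 0*(14784 - 1*(-30957)) = 0*(14784 + 30957) = 0*45741 = 0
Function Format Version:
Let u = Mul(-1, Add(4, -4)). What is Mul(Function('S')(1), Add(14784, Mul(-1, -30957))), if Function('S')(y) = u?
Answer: 0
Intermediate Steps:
u = 0 (u = Mul(-1, 0) = 0)
Function('S')(y) = 0
Mul(Function('S')(1), Add(14784, Mul(-1, -30957))) = Mul(0, Add(14784, Mul(-1, -30957))) = Mul(0, Add(14784, 30957)) = Mul(0, 45741) = 0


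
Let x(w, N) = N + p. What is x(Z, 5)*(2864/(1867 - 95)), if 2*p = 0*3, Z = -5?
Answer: 3580/443 ≈ 8.0813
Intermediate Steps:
p = 0 (p = (0*3)/2 = (1/2)*0 = 0)
x(w, N) = N (x(w, N) = N + 0 = N)
x(Z, 5)*(2864/(1867 - 95)) = 5*(2864/(1867 - 95)) = 5*(2864/1772) = 5*(2864*(1/1772)) = 5*(716/443) = 3580/443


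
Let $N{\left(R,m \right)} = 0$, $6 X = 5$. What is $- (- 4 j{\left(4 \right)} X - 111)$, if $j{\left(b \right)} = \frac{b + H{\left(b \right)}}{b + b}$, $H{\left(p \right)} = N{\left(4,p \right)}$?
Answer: $\frac{338}{3} \approx 112.67$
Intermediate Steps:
$X = \frac{5}{6}$ ($X = \frac{1}{6} \cdot 5 = \frac{5}{6} \approx 0.83333$)
$H{\left(p \right)} = 0$
$j{\left(b \right)} = \frac{1}{2}$ ($j{\left(b \right)} = \frac{b + 0}{b + b} = \frac{b}{2 b} = b \frac{1}{2 b} = \frac{1}{2}$)
$- (- 4 j{\left(4 \right)} X - 111) = - (\left(-4\right) \frac{1}{2} \cdot \frac{5}{6} - 111) = - (\left(-2\right) \frac{5}{6} - 111) = - (- \frac{5}{3} - 111) = \left(-1\right) \left(- \frac{338}{3}\right) = \frac{338}{3}$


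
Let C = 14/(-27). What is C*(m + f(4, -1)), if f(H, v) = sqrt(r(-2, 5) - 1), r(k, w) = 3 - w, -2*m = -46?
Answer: -322/27 - 14*I*sqrt(3)/27 ≈ -11.926 - 0.8981*I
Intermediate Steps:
m = 23 (m = -1/2*(-46) = 23)
C = -14/27 (C = 14*(-1/27) = -14/27 ≈ -0.51852)
f(H, v) = I*sqrt(3) (f(H, v) = sqrt((3 - 1*5) - 1) = sqrt((3 - 5) - 1) = sqrt(-2 - 1) = sqrt(-3) = I*sqrt(3))
C*(m + f(4, -1)) = -14*(23 + I*sqrt(3))/27 = -322/27 - 14*I*sqrt(3)/27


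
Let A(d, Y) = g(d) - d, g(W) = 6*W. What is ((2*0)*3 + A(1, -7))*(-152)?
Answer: -760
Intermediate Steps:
A(d, Y) = 5*d (A(d, Y) = 6*d - d = 5*d)
((2*0)*3 + A(1, -7))*(-152) = ((2*0)*3 + 5*1)*(-152) = (0*3 + 5)*(-152) = (0 + 5)*(-152) = 5*(-152) = -760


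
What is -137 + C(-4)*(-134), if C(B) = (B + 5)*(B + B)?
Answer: 935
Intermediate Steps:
C(B) = 2*B*(5 + B) (C(B) = (5 + B)*(2*B) = 2*B*(5 + B))
-137 + C(-4)*(-134) = -137 + (2*(-4)*(5 - 4))*(-134) = -137 + (2*(-4)*1)*(-134) = -137 - 8*(-134) = -137 + 1072 = 935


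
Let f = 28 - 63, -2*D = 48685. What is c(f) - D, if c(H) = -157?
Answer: 48371/2 ≈ 24186.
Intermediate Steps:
D = -48685/2 (D = -½*48685 = -48685/2 ≈ -24343.)
f = -35
c(f) - D = -157 - 1*(-48685/2) = -157 + 48685/2 = 48371/2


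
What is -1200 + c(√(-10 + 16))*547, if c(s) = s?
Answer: -1200 + 547*√6 ≈ 139.87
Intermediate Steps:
-1200 + c(√(-10 + 16))*547 = -1200 + √(-10 + 16)*547 = -1200 + √6*547 = -1200 + 547*√6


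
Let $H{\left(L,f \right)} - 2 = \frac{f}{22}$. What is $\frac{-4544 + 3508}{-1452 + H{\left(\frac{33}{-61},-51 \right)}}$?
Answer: $\frac{22792}{31951} \approx 0.71334$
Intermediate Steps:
$H{\left(L,f \right)} = 2 + \frac{f}{22}$
$\frac{-4544 + 3508}{-1452 + H{\left(\frac{33}{-61},-51 \right)}} = \frac{-4544 + 3508}{-1452 + \left(2 + \frac{1}{22} \left(-51\right)\right)} = - \frac{1036}{-1452 + \left(2 - \frac{51}{22}\right)} = - \frac{1036}{-1452 - \frac{7}{22}} = - \frac{1036}{- \frac{31951}{22}} = \left(-1036\right) \left(- \frac{22}{31951}\right) = \frac{22792}{31951}$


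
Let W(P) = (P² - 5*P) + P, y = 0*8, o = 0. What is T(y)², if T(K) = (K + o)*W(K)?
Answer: 0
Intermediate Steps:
y = 0
W(P) = P² - 4*P
T(K) = K²*(-4 + K) (T(K) = (K + 0)*(K*(-4 + K)) = K*(K*(-4 + K)) = K²*(-4 + K))
T(y)² = (0²*(-4 + 0))² = (0*(-4))² = 0² = 0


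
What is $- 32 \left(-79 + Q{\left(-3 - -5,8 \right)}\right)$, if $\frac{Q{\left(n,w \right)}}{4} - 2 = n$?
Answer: $2016$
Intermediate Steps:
$Q{\left(n,w \right)} = 8 + 4 n$
$- 32 \left(-79 + Q{\left(-3 - -5,8 \right)}\right) = - 32 \left(-79 + \left(8 + 4 \left(-3 - -5\right)\right)\right) = - 32 \left(-79 + \left(8 + 4 \left(-3 + 5\right)\right)\right) = - 32 \left(-79 + \left(8 + 4 \cdot 2\right)\right) = - 32 \left(-79 + \left(8 + 8\right)\right) = - 32 \left(-79 + 16\right) = \left(-32\right) \left(-63\right) = 2016$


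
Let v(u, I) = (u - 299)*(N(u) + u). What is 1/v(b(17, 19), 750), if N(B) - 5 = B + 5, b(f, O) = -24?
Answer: 1/12274 ≈ 8.1473e-5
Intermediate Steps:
N(B) = 10 + B (N(B) = 5 + (B + 5) = 5 + (5 + B) = 10 + B)
v(u, I) = (-299 + u)*(10 + 2*u) (v(u, I) = (u - 299)*((10 + u) + u) = (-299 + u)*(10 + 2*u))
1/v(b(17, 19), 750) = 1/(-2990 - 588*(-24) + 2*(-24)**2) = 1/(-2990 + 14112 + 2*576) = 1/(-2990 + 14112 + 1152) = 1/12274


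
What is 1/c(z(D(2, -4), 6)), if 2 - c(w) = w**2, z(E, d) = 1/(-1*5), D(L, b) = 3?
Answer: 25/49 ≈ 0.51020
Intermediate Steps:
z(E, d) = -1/5 (z(E, d) = 1/(-5) = -1/5)
c(w) = 2 - w**2
1/c(z(D(2, -4), 6)) = 1/(2 - (-1/5)**2) = 1/(2 - 1*1/25) = 1/(2 - 1/25) = 1/(49/25) = 25/49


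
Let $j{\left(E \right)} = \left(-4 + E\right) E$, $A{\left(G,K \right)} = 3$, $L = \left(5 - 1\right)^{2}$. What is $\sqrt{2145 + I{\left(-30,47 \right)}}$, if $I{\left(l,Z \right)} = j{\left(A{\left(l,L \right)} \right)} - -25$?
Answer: $\sqrt{2167} \approx 46.551$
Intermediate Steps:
$L = 16$ ($L = 4^{2} = 16$)
$j{\left(E \right)} = E \left(-4 + E\right)$
$I{\left(l,Z \right)} = 22$ ($I{\left(l,Z \right)} = 3 \left(-4 + 3\right) - -25 = 3 \left(-1\right) + 25 = -3 + 25 = 22$)
$\sqrt{2145 + I{\left(-30,47 \right)}} = \sqrt{2145 + 22} = \sqrt{2167}$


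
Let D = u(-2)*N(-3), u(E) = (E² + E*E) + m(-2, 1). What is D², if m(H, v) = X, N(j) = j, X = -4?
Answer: 144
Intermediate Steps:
m(H, v) = -4
u(E) = -4 + 2*E² (u(E) = (E² + E*E) - 4 = (E² + E²) - 4 = 2*E² - 4 = -4 + 2*E²)
D = -12 (D = (-4 + 2*(-2)²)*(-3) = (-4 + 2*4)*(-3) = (-4 + 8)*(-3) = 4*(-3) = -12)
D² = (-12)² = 144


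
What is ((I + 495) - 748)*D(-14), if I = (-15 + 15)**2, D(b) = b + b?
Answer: 7084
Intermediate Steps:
D(b) = 2*b
I = 0 (I = 0**2 = 0)
((I + 495) - 748)*D(-14) = ((0 + 495) - 748)*(2*(-14)) = (495 - 748)*(-28) = -253*(-28) = 7084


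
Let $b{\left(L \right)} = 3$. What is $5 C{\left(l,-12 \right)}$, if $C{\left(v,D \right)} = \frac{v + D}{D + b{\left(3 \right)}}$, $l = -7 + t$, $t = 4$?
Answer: $\frac{25}{3} \approx 8.3333$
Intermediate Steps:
$l = -3$ ($l = -7 + 4 = -3$)
$C{\left(v,D \right)} = \frac{D + v}{3 + D}$ ($C{\left(v,D \right)} = \frac{v + D}{D + 3} = \frac{D + v}{3 + D}$)
$5 C{\left(l,-12 \right)} = 5 \frac{-12 - 3}{3 - 12} = 5 \frac{1}{-9} \left(-15\right) = 5 \left(\left(- \frac{1}{9}\right) \left(-15\right)\right) = 5 \cdot \frac{5}{3} = \frac{25}{3}$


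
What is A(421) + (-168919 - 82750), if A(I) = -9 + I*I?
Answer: -74437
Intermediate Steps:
A(I) = -9 + I**2
A(421) + (-168919 - 82750) = (-9 + 421**2) + (-168919 - 82750) = (-9 + 177241) - 251669 = 177232 - 251669 = -74437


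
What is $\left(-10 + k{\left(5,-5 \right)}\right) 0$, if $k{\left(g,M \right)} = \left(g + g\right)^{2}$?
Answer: $0$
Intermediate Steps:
$k{\left(g,M \right)} = 4 g^{2}$ ($k{\left(g,M \right)} = \left(2 g\right)^{2} = 4 g^{2}$)
$\left(-10 + k{\left(5,-5 \right)}\right) 0 = \left(-10 + 4 \cdot 5^{2}\right) 0 = \left(-10 + 4 \cdot 25\right) 0 = \left(-10 + 100\right) 0 = 90 \cdot 0 = 0$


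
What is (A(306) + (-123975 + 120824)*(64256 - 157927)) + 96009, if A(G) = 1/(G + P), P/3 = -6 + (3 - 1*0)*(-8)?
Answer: 63774719281/216 ≈ 2.9525e+8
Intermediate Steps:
P = -90 (P = 3*(-6 + (3 - 1*0)*(-8)) = 3*(-6 + (3 + 0)*(-8)) = 3*(-6 + 3*(-8)) = 3*(-6 - 24) = 3*(-30) = -90)
A(G) = 1/(-90 + G) (A(G) = 1/(G - 90) = 1/(-90 + G))
(A(306) + (-123975 + 120824)*(64256 - 157927)) + 96009 = (1/(-90 + 306) + (-123975 + 120824)*(64256 - 157927)) + 96009 = (1/216 - 3151*(-93671)) + 96009 = (1/216 + 295157321) + 96009 = 63753981337/216 + 96009 = 63774719281/216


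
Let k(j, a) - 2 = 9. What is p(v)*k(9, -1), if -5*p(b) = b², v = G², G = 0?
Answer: 0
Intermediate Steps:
v = 0 (v = 0² = 0)
k(j, a) = 11 (k(j, a) = 2 + 9 = 11)
p(b) = -b²/5
p(v)*k(9, -1) = -⅕*0²*11 = -⅕*0*11 = 0*11 = 0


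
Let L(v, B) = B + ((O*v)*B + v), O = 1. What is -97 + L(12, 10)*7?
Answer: 897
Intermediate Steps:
L(v, B) = B + v + B*v (L(v, B) = B + ((1*v)*B + v) = B + (v*B + v) = B + (B*v + v) = B + (v + B*v) = B + v + B*v)
-97 + L(12, 10)*7 = -97 + (10 + 12 + 10*12)*7 = -97 + (10 + 12 + 120)*7 = -97 + 142*7 = -97 + 994 = 897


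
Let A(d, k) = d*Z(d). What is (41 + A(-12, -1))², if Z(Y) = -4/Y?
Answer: 1369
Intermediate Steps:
A(d, k) = -4 (A(d, k) = d*(-4/d) = -4)
(41 + A(-12, -1))² = (41 - 4)² = 37² = 1369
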